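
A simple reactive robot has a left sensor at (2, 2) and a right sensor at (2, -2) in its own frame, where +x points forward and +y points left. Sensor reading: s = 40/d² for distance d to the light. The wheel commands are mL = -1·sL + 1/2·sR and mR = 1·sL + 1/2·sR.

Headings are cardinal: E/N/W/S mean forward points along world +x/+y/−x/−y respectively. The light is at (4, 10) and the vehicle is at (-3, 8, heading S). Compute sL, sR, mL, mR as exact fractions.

40/41 40/97 -3060/3977 4700/3977

left sensor world pos  = (-1, 6); dL² = 41
right sensor world pos = (-5, 6); dR² = 97
sL = 40/41 = 40/41
sR = 40/97 = 40/97
mL = -1·sL + 1/2·sR = -3060/3977
mR = 1·sL + 1/2·sR = 4700/3977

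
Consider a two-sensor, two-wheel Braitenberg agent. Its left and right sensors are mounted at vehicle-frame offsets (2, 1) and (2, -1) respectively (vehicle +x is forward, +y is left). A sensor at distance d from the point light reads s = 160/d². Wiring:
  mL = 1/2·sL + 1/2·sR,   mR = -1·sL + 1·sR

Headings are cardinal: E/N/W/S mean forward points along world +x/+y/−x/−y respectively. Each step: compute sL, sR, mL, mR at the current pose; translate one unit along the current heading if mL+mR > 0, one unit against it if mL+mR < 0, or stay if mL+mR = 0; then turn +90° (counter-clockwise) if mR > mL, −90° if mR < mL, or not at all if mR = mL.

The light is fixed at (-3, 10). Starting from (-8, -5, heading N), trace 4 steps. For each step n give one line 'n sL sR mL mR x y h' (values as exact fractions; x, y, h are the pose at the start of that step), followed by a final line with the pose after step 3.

n=0: pose=(-8,-5,N); sL=32/41, sR=32/37; mL=1248/1517, mR=128/1517; mL+mR=1376/1517 → advance +1; mR−mL=-1120/1517 → turn -1·90°
n=1: pose=(-8,-4,E); sL=80/89, sR=80/117; mL=8240/10413, mR=-2240/10413; mL+mR=2000/3471 → advance +1; mR−mL=-10480/10413 → turn -1·90°
n=2: pose=(-7,-4,S); sL=32/53, sR=160/281; mL=8736/14893, mR=-512/14893; mL+mR=8224/14893 → advance +1; mR−mL=-9248/14893 → turn -1·90°
n=3: pose=(-7,-5,W); sL=40/73, sR=20/29; mL=1310/2117, mR=300/2117; mL+mR=1610/2117 → advance +1; mR−mL=-1010/2117 → turn -1·90°

0 32/41 32/37 1248/1517 128/1517 -8 -5 N
1 80/89 80/117 8240/10413 -2240/10413 -8 -4 E
2 32/53 160/281 8736/14893 -512/14893 -7 -4 S
3 40/73 20/29 1310/2117 300/2117 -7 -5 W
final -8 -5 N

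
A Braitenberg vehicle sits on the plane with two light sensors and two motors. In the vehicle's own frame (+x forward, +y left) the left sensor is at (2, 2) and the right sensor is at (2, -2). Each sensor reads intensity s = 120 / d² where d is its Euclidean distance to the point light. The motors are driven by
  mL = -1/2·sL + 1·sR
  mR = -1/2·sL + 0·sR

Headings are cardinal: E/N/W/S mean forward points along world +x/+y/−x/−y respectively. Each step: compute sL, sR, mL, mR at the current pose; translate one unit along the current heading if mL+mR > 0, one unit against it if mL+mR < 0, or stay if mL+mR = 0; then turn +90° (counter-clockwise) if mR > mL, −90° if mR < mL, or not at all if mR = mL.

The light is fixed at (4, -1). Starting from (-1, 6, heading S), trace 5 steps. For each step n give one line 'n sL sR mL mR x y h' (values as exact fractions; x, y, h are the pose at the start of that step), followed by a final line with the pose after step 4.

0 60/17 60/37 -90/629 -30/17 -1 6 S
1 24/17 120/149 252/2533 -12/17 -1 7 W
2 15/17 15/13 315/442 -15/34 0 7 N
3 24/25 120/53 2364/1325 -12/25 0 8 E
4 12/5 60/37 78/185 -6/5 1 8 S
final 1 9 W

n=0: pose=(-1,6,S); sL=60/17, sR=60/37; mL=-90/629, mR=-30/17; mL+mR=-1200/629 → advance -1; mR−mL=-60/37 → turn -1·90°
n=1: pose=(-1,7,W); sL=24/17, sR=120/149; mL=252/2533, mR=-12/17; mL+mR=-1536/2533 → advance -1; mR−mL=-120/149 → turn -1·90°
n=2: pose=(0,7,N); sL=15/17, sR=15/13; mL=315/442, mR=-15/34; mL+mR=60/221 → advance +1; mR−mL=-15/13 → turn -1·90°
n=3: pose=(0,8,E); sL=24/25, sR=120/53; mL=2364/1325, mR=-12/25; mL+mR=1728/1325 → advance +1; mR−mL=-120/53 → turn -1·90°
n=4: pose=(1,8,S); sL=12/5, sR=60/37; mL=78/185, mR=-6/5; mL+mR=-144/185 → advance -1; mR−mL=-60/37 → turn -1·90°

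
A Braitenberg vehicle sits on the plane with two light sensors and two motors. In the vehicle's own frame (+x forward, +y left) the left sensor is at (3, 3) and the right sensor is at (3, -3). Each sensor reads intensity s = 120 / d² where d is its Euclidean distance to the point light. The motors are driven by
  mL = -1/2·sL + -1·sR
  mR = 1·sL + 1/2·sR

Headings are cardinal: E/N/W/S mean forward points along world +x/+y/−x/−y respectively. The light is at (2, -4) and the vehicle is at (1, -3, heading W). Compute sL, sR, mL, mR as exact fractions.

6 15/4 -27/4 63/8

left sensor world pos  = (-2, -6); dL² = 20
right sensor world pos = (-2, 0); dR² = 32
sL = 120/20 = 6
sR = 120/32 = 15/4
mL = -1/2·sL + -1·sR = -27/4
mR = 1·sL + 1/2·sR = 63/8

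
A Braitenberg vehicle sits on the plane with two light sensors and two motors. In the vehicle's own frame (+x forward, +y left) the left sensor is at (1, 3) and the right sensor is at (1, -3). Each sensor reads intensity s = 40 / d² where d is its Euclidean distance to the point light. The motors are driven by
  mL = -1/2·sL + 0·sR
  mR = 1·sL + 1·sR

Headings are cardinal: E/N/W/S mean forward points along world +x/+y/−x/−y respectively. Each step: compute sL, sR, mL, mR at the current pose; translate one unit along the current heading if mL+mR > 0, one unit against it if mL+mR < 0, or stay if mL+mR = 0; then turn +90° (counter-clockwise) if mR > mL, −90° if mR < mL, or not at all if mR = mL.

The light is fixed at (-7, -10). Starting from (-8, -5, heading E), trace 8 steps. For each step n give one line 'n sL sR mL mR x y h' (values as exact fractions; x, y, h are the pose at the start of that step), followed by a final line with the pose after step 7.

0 5/8 10 -5/16 85/8 -8 -5 E
1 8/9 8/9 -4/9 16/9 -7 -5 N
2 4 20/41 -2 184/41 -7 -4 W
3 40/29 40/41 -20/29 2800/1189 -8 -4 S
4 5/8 10 -5/16 85/8 -8 -5 E
5 8/9 8/9 -4/9 16/9 -7 -5 N
6 4 20/41 -2 184/41 -7 -4 W
7 40/29 40/41 -20/29 2800/1189 -8 -4 S
final -8 -5 E

n=0: pose=(-8,-5,E); sL=5/8, sR=10; mL=-5/16, mR=85/8; mL+mR=165/16 → advance +1; mR−mL=175/16 → turn +1·90°
n=1: pose=(-7,-5,N); sL=8/9, sR=8/9; mL=-4/9, mR=16/9; mL+mR=4/3 → advance +1; mR−mL=20/9 → turn +1·90°
n=2: pose=(-7,-4,W); sL=4, sR=20/41; mL=-2, mR=184/41; mL+mR=102/41 → advance +1; mR−mL=266/41 → turn +1·90°
n=3: pose=(-8,-4,S); sL=40/29, sR=40/41; mL=-20/29, mR=2800/1189; mL+mR=1980/1189 → advance +1; mR−mL=3620/1189 → turn +1·90°
n=4: pose=(-8,-5,E); sL=5/8, sR=10; mL=-5/16, mR=85/8; mL+mR=165/16 → advance +1; mR−mL=175/16 → turn +1·90°
n=5: pose=(-7,-5,N); sL=8/9, sR=8/9; mL=-4/9, mR=16/9; mL+mR=4/3 → advance +1; mR−mL=20/9 → turn +1·90°
n=6: pose=(-7,-4,W); sL=4, sR=20/41; mL=-2, mR=184/41; mL+mR=102/41 → advance +1; mR−mL=266/41 → turn +1·90°
n=7: pose=(-8,-4,S); sL=40/29, sR=40/41; mL=-20/29, mR=2800/1189; mL+mR=1980/1189 → advance +1; mR−mL=3620/1189 → turn +1·90°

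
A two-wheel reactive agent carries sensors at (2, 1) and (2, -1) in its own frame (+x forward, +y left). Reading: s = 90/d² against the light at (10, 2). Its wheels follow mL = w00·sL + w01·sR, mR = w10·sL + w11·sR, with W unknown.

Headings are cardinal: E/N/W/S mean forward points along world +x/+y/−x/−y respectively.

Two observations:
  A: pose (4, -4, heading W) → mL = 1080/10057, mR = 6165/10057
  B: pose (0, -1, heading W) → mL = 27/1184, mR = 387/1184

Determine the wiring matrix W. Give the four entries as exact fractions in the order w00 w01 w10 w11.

obs A: pose=(4,-4,W) → sL=90/113, sR=90/89, mL=1080/10057, mR=6165/10057
obs B: pose=(0,-1,W) → sL=9/16, sR=45/74, mL=27/1184, mR=387/1184
sensor matrix S = [[90/113, 90/89], [9/16, 45/74]]; det S = -251505/2976872
solve [mL_A; mL_B] = S·[w00; w01] and [mR_A; mR_B] = S·[w10; w11]:
  w00 = -1/2, w01 = 1/2, w10 = -1/2, w11 = 1

-1/2 1/2 -1/2 1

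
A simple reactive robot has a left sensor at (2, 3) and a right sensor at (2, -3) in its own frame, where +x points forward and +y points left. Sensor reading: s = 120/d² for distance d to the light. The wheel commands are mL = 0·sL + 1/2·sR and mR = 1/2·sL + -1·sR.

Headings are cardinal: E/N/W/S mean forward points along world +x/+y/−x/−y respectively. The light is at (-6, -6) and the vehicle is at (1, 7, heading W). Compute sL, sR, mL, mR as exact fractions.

left sensor world pos  = (-1, 4); dL² = 125
right sensor world pos = (-1, 10); dR² = 281
sL = 120/125 = 24/25
sR = 120/281 = 120/281
mL = 0·sL + 1/2·sR = 60/281
mR = 1/2·sL + -1·sR = 372/7025

24/25 120/281 60/281 372/7025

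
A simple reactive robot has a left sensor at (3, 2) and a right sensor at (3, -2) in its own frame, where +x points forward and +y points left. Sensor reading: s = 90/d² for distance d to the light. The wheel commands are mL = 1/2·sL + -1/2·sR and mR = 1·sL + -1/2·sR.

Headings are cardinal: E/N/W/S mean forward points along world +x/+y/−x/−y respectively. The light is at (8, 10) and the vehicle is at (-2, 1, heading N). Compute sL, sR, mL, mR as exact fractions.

1/2 9/10 -1/5 1/20

left sensor world pos  = (-4, 4); dL² = 180
right sensor world pos = (0, 4); dR² = 100
sL = 90/180 = 1/2
sR = 90/100 = 9/10
mL = 1/2·sL + -1/2·sR = -1/5
mR = 1·sL + -1/2·sR = 1/20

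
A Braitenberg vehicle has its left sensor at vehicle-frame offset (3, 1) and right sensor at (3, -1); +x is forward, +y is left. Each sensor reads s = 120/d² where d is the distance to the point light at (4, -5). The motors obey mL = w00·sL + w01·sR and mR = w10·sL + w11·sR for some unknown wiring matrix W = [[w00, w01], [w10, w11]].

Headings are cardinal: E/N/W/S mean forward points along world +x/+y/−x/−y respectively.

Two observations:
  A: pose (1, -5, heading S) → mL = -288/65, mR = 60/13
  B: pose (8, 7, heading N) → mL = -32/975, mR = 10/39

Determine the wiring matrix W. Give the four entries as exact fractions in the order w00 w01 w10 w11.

-1 1 1/2 0

obs A: pose=(1,-5,S) → sL=120/13, sR=24/5, mL=-288/65, mR=60/13
obs B: pose=(8,7,N) → sL=20/39, sR=12/25, mL=-32/975, mR=10/39
sensor matrix S = [[120/13, 24/5], [20/39, 12/25]]; det S = 128/65
solve [mL_A; mL_B] = S·[w00; w01] and [mR_A; mR_B] = S·[w10; w11]:
  w00 = -1, w01 = 1, w10 = 1/2, w11 = 0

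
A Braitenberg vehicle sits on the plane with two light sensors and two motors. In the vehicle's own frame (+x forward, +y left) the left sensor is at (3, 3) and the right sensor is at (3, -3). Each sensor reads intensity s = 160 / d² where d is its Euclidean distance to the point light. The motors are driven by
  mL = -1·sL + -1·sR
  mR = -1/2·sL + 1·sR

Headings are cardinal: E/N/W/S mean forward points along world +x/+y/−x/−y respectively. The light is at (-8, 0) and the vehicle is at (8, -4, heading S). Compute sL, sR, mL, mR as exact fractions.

left sensor world pos  = (11, -7); dL² = 410
right sensor world pos = (5, -7); dR² = 218
sL = 160/410 = 16/41
sR = 160/218 = 80/109
mL = -1·sL + -1·sR = -5024/4469
mR = -1/2·sL + 1·sR = 2408/4469

16/41 80/109 -5024/4469 2408/4469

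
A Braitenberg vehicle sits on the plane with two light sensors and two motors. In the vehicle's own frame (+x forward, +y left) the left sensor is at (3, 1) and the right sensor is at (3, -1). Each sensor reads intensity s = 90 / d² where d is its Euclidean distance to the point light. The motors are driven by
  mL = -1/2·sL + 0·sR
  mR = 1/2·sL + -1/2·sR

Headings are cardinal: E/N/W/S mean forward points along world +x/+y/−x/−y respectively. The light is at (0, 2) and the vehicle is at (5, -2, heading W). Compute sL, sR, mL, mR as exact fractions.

left sensor world pos  = (2, -3); dL² = 29
right sensor world pos = (2, -1); dR² = 13
sL = 90/29 = 90/29
sR = 90/13 = 90/13
mL = -1/2·sL + 0·sR = -45/29
mR = 1/2·sL + -1/2·sR = -720/377

90/29 90/13 -45/29 -720/377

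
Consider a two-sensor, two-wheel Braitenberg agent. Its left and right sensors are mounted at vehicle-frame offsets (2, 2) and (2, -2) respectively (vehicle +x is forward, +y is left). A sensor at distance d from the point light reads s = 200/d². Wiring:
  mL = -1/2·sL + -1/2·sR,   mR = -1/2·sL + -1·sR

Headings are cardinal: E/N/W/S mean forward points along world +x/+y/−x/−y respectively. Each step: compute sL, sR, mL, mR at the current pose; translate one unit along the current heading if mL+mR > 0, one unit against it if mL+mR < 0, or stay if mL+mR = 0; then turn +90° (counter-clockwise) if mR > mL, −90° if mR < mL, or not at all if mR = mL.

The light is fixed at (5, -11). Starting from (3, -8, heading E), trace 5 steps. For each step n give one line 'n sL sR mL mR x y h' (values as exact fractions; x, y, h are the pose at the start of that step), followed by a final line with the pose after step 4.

n=0: pose=(3,-8,E); sL=8, sR=200; mL=-104, mR=-204; mL+mR=-308 → advance -1; mR−mL=-100 → turn -1·90°
n=1: pose=(2,-8,S); sL=100, sR=100/13; mL=-700/13, mR=-750/13; mL+mR=-1450/13 → advance -1; mR−mL=-50/13 → turn -1·90°
n=2: pose=(2,-7,W); sL=200/29, sR=200/61; mL=-9000/1769, mR=-11900/1769; mL+mR=-20900/1769 → advance -1; mR−mL=-100/61 → turn -1·90°
n=3: pose=(3,-7,N); sL=50/13, sR=50/9; mL=-550/117, mR=-875/117; mL+mR=-475/39 → advance -1; mR−mL=-25/9 → turn -1·90°
n=4: pose=(3,-8,E); sL=8, sR=200; mL=-104, mR=-204; mL+mR=-308 → advance -1; mR−mL=-100 → turn -1·90°

0 8 200 -104 -204 3 -8 E
1 100 100/13 -700/13 -750/13 2 -8 S
2 200/29 200/61 -9000/1769 -11900/1769 2 -7 W
3 50/13 50/9 -550/117 -875/117 3 -7 N
4 8 200 -104 -204 3 -8 E
final 2 -8 S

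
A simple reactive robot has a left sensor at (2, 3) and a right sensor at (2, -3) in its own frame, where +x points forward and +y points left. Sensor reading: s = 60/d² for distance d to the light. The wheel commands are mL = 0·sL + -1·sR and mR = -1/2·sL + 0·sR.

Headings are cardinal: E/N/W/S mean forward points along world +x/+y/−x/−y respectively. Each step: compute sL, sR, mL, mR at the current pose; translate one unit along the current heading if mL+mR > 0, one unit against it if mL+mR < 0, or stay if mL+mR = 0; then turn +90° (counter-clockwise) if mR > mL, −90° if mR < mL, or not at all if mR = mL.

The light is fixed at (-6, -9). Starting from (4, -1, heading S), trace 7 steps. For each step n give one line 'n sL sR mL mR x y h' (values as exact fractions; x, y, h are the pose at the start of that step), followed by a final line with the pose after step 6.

n=0: pose=(4,-1,S); sL=12/41, sR=12/17; mL=-12/17, mR=-6/41; mL+mR=-594/697 → advance -1; mR−mL=390/697 → turn +1·90°
n=1: pose=(4,0,E); sL=5/24, sR=1/3; mL=-1/3, mR=-5/48; mL+mR=-7/16 → advance -1; mR−mL=11/48 → turn +1·90°
n=2: pose=(3,0,N); sL=60/157, sR=12/53; mL=-12/53, mR=-30/157; mL+mR=-3474/8321 → advance -1; mR−mL=294/8321 → turn +1·90°
n=3: pose=(3,-1,W); sL=30/37, sR=6/17; mL=-6/17, mR=-15/37; mL+mR=-477/629 → advance -1; mR−mL=-33/629 → turn -1·90°
n=4: pose=(4,-1,N); sL=60/149, sR=60/269; mL=-60/269, mR=-30/149; mL+mR=-17010/40081 → advance -1; mR−mL=870/40081 → turn +1·90°
n=5: pose=(4,-2,W); sL=3/4, sR=15/41; mL=-15/41, mR=-3/8; mL+mR=-243/328 → advance -1; mR−mL=-3/328 → turn -1·90°
n=6: pose=(5,-2,N); sL=12/29, sR=60/277; mL=-60/277, mR=-6/29; mL+mR=-3402/8033 → advance -1; mR−mL=78/8033 → turn +1·90°

0 12/41 12/17 -12/17 -6/41 4 -1 S
1 5/24 1/3 -1/3 -5/48 4 0 E
2 60/157 12/53 -12/53 -30/157 3 0 N
3 30/37 6/17 -6/17 -15/37 3 -1 W
4 60/149 60/269 -60/269 -30/149 4 -1 N
5 3/4 15/41 -15/41 -3/8 4 -2 W
6 12/29 60/277 -60/277 -6/29 5 -2 N
final 5 -3 W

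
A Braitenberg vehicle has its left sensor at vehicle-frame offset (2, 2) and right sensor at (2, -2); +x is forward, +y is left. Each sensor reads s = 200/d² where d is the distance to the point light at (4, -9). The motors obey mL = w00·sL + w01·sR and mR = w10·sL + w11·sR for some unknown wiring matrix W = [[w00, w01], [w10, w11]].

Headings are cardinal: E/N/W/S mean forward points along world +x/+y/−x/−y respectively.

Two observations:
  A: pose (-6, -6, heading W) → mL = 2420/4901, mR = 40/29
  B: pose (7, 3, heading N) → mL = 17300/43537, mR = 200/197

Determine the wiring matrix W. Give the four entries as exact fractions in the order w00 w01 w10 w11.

obs A: pose=(-6,-6,W) → sL=40/29, sR=200/169, mL=2420/4901, mR=40/29
obs B: pose=(7,3,N) → sL=200/197, sR=200/221, mL=17300/43537, mR=200/197
sensor matrix S = [[40/29, 200/169], [200/197, 200/221]]; det S = 768000/16413449
solve [mL_A; mL_B] = S·[w00; w01] and [mR_A; mR_B] = S·[w10; w11]:
  w00 = -1/2, w01 = 1, w10 = 1, w11 = 0

-1/2 1 1 0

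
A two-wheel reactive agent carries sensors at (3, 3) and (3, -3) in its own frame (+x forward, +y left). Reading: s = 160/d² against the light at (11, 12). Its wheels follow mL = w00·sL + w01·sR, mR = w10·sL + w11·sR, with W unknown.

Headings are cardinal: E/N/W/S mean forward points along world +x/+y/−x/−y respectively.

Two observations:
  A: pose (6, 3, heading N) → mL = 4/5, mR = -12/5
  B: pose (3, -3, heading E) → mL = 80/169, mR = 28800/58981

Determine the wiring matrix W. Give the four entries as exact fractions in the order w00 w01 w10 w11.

obs A: pose=(6,3,N) → sL=8/5, sR=4, mL=4/5, mR=-12/5
obs B: pose=(3,-3,E) → sL=160/169, sR=160/349, mL=80/169, mR=28800/58981
sensor matrix S = [[8/5, 4], [160/169, 160/349]]; det S = -180096/58981
solve [mL_A; mL_B] = S·[w00; w01] and [mR_A; mR_B] = S·[w10; w11]:
  w00 = 1/2, w01 = 0, w10 = 1, w11 = -1

1/2 0 1 -1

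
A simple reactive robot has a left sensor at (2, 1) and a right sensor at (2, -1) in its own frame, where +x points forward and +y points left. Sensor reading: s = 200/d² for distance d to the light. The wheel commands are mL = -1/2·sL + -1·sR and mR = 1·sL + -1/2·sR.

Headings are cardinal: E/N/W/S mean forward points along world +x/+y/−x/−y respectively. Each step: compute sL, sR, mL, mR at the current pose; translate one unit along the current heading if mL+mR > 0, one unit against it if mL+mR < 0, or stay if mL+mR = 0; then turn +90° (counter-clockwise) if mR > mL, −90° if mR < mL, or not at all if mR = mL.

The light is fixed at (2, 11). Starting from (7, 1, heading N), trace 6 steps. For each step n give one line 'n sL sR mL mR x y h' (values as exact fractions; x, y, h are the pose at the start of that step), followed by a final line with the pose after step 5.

n=0: pose=(7,1,N); sL=5/2, sR=2; mL=-13/4, mR=3/2; mL+mR=-7/4 → advance -1; mR−mL=19/4 → turn +1·90°
n=1: pose=(7,0,W); sL=200/153, sR=200/109; mL=-41500/16677, mR=6500/16677; mL+mR=-35000/16677 → advance -1; mR−mL=16000/5559 → turn +1·90°
n=2: pose=(8,0,S); sL=100/109, sR=100/97; mL=-15750/10573, mR=4250/10573; mL+mR=-11500/10573 → advance -1; mR−mL=20000/10573 → turn +1·90°
n=3: pose=(8,1,E); sL=40/29, sR=40/37; mL=-1900/1073, mR=900/1073; mL+mR=-1000/1073 → advance -1; mR−mL=2800/1073 → turn +1·90°
n=4: pose=(7,1,N); sL=5/2, sR=2; mL=-13/4, mR=3/2; mL+mR=-7/4 → advance -1; mR−mL=19/4 → turn +1·90°
n=5: pose=(7,0,W); sL=200/153, sR=200/109; mL=-41500/16677, mR=6500/16677; mL+mR=-35000/16677 → advance -1; mR−mL=16000/5559 → turn +1·90°

0 5/2 2 -13/4 3/2 7 1 N
1 200/153 200/109 -41500/16677 6500/16677 7 0 W
2 100/109 100/97 -15750/10573 4250/10573 8 0 S
3 40/29 40/37 -1900/1073 900/1073 8 1 E
4 5/2 2 -13/4 3/2 7 1 N
5 200/153 200/109 -41500/16677 6500/16677 7 0 W
final 8 0 S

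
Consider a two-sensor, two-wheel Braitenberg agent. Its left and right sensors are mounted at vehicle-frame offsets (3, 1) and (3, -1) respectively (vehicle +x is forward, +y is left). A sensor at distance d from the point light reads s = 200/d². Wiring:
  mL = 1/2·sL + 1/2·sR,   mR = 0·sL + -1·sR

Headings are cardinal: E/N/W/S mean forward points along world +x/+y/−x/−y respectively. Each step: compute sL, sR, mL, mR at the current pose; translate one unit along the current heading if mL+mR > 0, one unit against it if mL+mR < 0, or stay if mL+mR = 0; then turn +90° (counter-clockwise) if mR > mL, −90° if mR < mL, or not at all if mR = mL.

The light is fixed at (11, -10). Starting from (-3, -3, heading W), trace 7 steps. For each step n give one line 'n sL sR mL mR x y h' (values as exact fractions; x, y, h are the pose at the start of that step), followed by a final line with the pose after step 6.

n=0: pose=(-3,-3,W); sL=8/13, sR=200/353; mL=2712/4589, mR=-200/353; mL+mR=112/4589 → advance +1; mR−mL=-5312/4589 → turn -1·90°
n=1: pose=(-4,-3,N); sL=50/89, sR=25/37; mL=4075/6586, mR=-25/37; mL+mR=-375/6586 → advance -1; mR−mL=-8525/6586 → turn -1·90°
n=2: pose=(-4,-4,E); sL=200/193, sR=200/169; mL=36200/32617, mR=-200/169; mL+mR=-2400/32617 → advance -1; mR−mL=-74800/32617 → turn -1·90°
n=3: pose=(-5,-4,S); sL=100/117, sR=100/149; mL=13300/17433, mR=-100/149; mL+mR=1600/17433 → advance +1; mR−mL=-25000/17433 → turn -1·90°
n=4: pose=(-5,-5,W); sL=200/377, sR=200/397; mL=77400/149669, mR=-200/397; mL+mR=2000/149669 → advance +1; mR−mL=-152800/149669 → turn -1·90°
n=5: pose=(-6,-5,N); sL=50/97, sR=5/8; mL=885/1552, mR=-5/8; mL+mR=-85/1552 → advance -1; mR−mL=-1855/1552 → turn -1·90°
n=6: pose=(-6,-6,E); sL=200/221, sR=40/41; mL=8520/9061, mR=-40/41; mL+mR=-320/9061 → advance -1; mR−mL=-17360/9061 → turn -1·90°

0 8/13 200/353 2712/4589 -200/353 -3 -3 W
1 50/89 25/37 4075/6586 -25/37 -4 -3 N
2 200/193 200/169 36200/32617 -200/169 -4 -4 E
3 100/117 100/149 13300/17433 -100/149 -5 -4 S
4 200/377 200/397 77400/149669 -200/397 -5 -5 W
5 50/97 5/8 885/1552 -5/8 -6 -5 N
6 200/221 40/41 8520/9061 -40/41 -6 -6 E
final -7 -6 S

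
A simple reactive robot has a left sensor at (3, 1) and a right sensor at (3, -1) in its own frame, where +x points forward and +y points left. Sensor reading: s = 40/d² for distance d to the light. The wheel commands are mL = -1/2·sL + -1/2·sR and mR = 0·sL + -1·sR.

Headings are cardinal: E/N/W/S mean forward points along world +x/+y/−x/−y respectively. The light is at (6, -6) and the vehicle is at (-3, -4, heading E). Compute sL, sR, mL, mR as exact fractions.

8/9 40/37 -328/333 -40/37

left sensor world pos  = (0, -3); dL² = 45
right sensor world pos = (0, -5); dR² = 37
sL = 40/45 = 8/9
sR = 40/37 = 40/37
mL = -1/2·sL + -1/2·sR = -328/333
mR = 0·sL + -1·sR = -40/37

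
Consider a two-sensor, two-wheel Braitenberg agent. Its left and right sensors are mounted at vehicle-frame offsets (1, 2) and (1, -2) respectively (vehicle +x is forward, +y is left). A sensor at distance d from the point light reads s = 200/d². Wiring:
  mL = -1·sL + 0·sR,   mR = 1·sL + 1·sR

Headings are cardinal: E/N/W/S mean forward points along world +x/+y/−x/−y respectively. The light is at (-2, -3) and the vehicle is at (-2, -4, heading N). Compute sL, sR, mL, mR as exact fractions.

50 50 -50 100

left sensor world pos  = (-4, -3); dL² = 4
right sensor world pos = (0, -3); dR² = 4
sL = 200/4 = 50
sR = 200/4 = 50
mL = -1·sL + 0·sR = -50
mR = 1·sL + 1·sR = 100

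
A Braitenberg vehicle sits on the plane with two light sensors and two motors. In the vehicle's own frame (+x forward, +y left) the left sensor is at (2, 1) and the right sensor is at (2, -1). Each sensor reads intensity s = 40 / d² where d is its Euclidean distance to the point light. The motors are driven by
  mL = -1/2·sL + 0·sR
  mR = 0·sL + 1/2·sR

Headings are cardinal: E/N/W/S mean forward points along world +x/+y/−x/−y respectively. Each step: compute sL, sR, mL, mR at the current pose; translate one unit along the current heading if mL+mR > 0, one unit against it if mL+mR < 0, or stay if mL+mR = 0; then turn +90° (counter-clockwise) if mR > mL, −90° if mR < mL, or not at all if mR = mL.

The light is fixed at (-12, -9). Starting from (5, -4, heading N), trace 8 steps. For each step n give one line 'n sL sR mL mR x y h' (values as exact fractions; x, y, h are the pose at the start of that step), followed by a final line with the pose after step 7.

n=0: pose=(5,-4,N); sL=8/61, sR=40/373; mL=-4/61, mR=20/373; mL+mR=-272/22753 → advance -1; mR−mL=2712/22753 → turn +1·90°
n=1: pose=(5,-5,W); sL=20/117, sR=4/25; mL=-10/117, mR=2/25; mL+mR=-16/2925 → advance -1; mR−mL=484/2925 → turn +1·90°
n=2: pose=(6,-5,S); sL=8/73, sR=40/293; mL=-4/73, mR=20/293; mL+mR=288/21389 → advance +1; mR−mL=2632/21389 → turn +1·90°
n=3: pose=(6,-6,E); sL=5/52, sR=10/101; mL=-5/104, mR=5/101; mL+mR=15/10504 → advance +1; mR−mL=1025/10504 → turn +1·90°
n=4: pose=(7,-6,N); sL=40/349, sR=8/85; mL=-20/349, mR=4/85; mL+mR=-304/29665 → advance -1; mR−mL=3096/29665 → turn +1·90°
n=5: pose=(7,-7,W); sL=4/29, sR=20/149; mL=-2/29, mR=10/149; mL+mR=-8/4321 → advance -1; mR−mL=588/4321 → turn +1·90°
n=6: pose=(8,-7,S); sL=40/441, sR=40/361; mL=-20/441, mR=20/361; mL+mR=1600/159201 → advance +1; mR−mL=16040/159201 → turn +1·90°
n=7: pose=(8,-8,E); sL=5/61, sR=10/121; mL=-5/122, mR=5/121; mL+mR=5/14762 → advance +1; mR−mL=1215/14762 → turn +1·90°

0 8/61 40/373 -4/61 20/373 5 -4 N
1 20/117 4/25 -10/117 2/25 5 -5 W
2 8/73 40/293 -4/73 20/293 6 -5 S
3 5/52 10/101 -5/104 5/101 6 -6 E
4 40/349 8/85 -20/349 4/85 7 -6 N
5 4/29 20/149 -2/29 10/149 7 -7 W
6 40/441 40/361 -20/441 20/361 8 -7 S
7 5/61 10/121 -5/122 5/121 8 -8 E
final 9 -8 N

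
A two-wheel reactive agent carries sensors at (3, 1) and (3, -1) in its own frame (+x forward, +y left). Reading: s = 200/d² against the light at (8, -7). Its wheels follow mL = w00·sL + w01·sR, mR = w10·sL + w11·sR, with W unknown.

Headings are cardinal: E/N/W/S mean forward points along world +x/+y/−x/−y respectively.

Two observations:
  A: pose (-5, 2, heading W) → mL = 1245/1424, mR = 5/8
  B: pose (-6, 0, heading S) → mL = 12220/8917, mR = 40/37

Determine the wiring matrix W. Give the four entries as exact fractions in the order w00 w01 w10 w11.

obs A: pose=(-5,2,W) → sL=5/8, sR=50/89, mL=1245/1424, mR=5/8
obs B: pose=(-6,0,S) → sL=40/37, sR=200/241, mL=12220/8917, mR=40/37
sensor matrix S = [[5/8, 50/89], [40/37, 200/241]]; det S = -70375/793613
solve [mL_A; mL_B] = S·[w00; w01] and [mR_A; mR_B] = S·[w10; w11]:
  w00 = 1/2, w01 = 1, w10 = 1, w11 = 0

1/2 1 1 0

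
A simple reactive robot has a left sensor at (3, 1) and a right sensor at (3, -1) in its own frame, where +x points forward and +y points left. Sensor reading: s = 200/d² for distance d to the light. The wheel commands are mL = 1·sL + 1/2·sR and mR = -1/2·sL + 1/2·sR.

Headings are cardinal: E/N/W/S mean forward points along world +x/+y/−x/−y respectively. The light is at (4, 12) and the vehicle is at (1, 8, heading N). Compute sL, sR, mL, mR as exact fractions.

left sensor world pos  = (0, 11); dL² = 17
right sensor world pos = (2, 11); dR² = 5
sL = 200/17 = 200/17
sR = 200/5 = 40
mL = 1·sL + 1/2·sR = 540/17
mR = -1/2·sL + 1/2·sR = 240/17

200/17 40 540/17 240/17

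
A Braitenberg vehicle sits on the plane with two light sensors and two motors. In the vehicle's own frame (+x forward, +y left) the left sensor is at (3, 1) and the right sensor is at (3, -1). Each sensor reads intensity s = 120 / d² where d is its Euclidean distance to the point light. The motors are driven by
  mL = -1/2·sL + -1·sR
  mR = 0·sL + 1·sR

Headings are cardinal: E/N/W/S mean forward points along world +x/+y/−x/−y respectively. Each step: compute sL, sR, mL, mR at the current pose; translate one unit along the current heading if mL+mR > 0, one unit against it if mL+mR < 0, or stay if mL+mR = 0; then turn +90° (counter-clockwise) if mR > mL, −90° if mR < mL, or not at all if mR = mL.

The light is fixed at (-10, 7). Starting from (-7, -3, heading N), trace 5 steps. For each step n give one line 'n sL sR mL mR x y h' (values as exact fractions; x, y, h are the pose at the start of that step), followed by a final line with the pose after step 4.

n=0: pose=(-7,-3,N); sL=120/53, sR=24/13; mL=-2052/689, mR=24/13; mL+mR=-60/53 → advance -1; mR−mL=3324/689 → turn +1·90°
n=1: pose=(-7,-4,W); sL=5/6, sR=6/5; mL=-97/60, mR=6/5; mL+mR=-5/12 → advance -1; mR−mL=169/60 → turn +1·90°
n=2: pose=(-6,-4,S); sL=120/221, sR=24/41; mL=-7764/9061, mR=24/41; mL+mR=-60/221 → advance -1; mR−mL=13068/9061 → turn +1·90°
n=3: pose=(-6,-3,E); sL=12/13, sR=12/17; mL=-258/221, mR=12/17; mL+mR=-6/13 → advance -1; mR−mL=414/221 → turn +1·90°
n=4: pose=(-7,-3,N); sL=120/53, sR=24/13; mL=-2052/689, mR=24/13; mL+mR=-60/53 → advance -1; mR−mL=3324/689 → turn +1·90°

0 120/53 24/13 -2052/689 24/13 -7 -3 N
1 5/6 6/5 -97/60 6/5 -7 -4 W
2 120/221 24/41 -7764/9061 24/41 -6 -4 S
3 12/13 12/17 -258/221 12/17 -6 -3 E
4 120/53 24/13 -2052/689 24/13 -7 -3 N
final -7 -4 W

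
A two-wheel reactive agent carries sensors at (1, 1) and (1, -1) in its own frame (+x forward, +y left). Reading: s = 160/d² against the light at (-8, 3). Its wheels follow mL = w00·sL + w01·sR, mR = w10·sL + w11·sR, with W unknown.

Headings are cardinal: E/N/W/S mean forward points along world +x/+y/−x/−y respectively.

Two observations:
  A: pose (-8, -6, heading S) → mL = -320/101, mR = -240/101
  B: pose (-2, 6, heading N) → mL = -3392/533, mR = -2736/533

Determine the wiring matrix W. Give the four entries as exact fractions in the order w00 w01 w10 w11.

-1 -1 -1 -1/2

obs A: pose=(-8,-6,S) → sL=160/101, sR=160/101, mL=-320/101, mR=-240/101
obs B: pose=(-2,6,N) → sL=160/41, sR=32/13, mL=-3392/533, mR=-2736/533
sensor matrix S = [[160/101, 160/101], [160/41, 32/13]]; det S = -122880/53833
solve [mL_A; mL_B] = S·[w00; w01] and [mR_A; mR_B] = S·[w10; w11]:
  w00 = -1, w01 = -1, w10 = -1, w11 = -1/2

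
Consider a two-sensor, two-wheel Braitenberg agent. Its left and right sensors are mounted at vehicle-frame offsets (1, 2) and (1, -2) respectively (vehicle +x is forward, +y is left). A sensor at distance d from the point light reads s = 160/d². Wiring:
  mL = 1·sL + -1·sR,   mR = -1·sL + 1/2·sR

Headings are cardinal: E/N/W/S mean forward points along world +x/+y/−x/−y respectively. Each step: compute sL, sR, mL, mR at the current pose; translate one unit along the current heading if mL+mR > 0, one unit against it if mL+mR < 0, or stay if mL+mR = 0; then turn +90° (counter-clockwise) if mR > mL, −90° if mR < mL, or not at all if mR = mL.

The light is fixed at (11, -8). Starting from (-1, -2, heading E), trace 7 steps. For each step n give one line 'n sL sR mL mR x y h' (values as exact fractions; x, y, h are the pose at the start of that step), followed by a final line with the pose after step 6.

0 32/37 160/137 -1536/5069 -1424/5069 -1 -2 E
1 80/137 16/17 -832/2329 -264/2329 -2 -2 N
2 32/41 32/49 256/2009 -912/2009 -2 -3 W
3 20/29 20/17 -240/493 -50/493 -1 -3 N
4 160/173 32/41 1024/7093 -3792/7093 -1 -4 W
5 80/97 80/53 -3520/5141 -360/5141 0 -4 N
6 32/29 160/169 768/4901 -3088/4901 0 -5 W
final 1 -5 N

n=0: pose=(-1,-2,E); sL=32/37, sR=160/137; mL=-1536/5069, mR=-1424/5069; mL+mR=-80/137 → advance -1; mR−mL=112/5069 → turn +1·90°
n=1: pose=(-2,-2,N); sL=80/137, sR=16/17; mL=-832/2329, mR=-264/2329; mL+mR=-8/17 → advance -1; mR−mL=568/2329 → turn +1·90°
n=2: pose=(-2,-3,W); sL=32/41, sR=32/49; mL=256/2009, mR=-912/2009; mL+mR=-16/49 → advance -1; mR−mL=-1168/2009 → turn -1·90°
n=3: pose=(-1,-3,N); sL=20/29, sR=20/17; mL=-240/493, mR=-50/493; mL+mR=-10/17 → advance -1; mR−mL=190/493 → turn +1·90°
n=4: pose=(-1,-4,W); sL=160/173, sR=32/41; mL=1024/7093, mR=-3792/7093; mL+mR=-16/41 → advance -1; mR−mL=-4816/7093 → turn -1·90°
n=5: pose=(0,-4,N); sL=80/97, sR=80/53; mL=-3520/5141, mR=-360/5141; mL+mR=-40/53 → advance -1; mR−mL=3160/5141 → turn +1·90°
n=6: pose=(0,-5,W); sL=32/29, sR=160/169; mL=768/4901, mR=-3088/4901; mL+mR=-80/169 → advance -1; mR−mL=-3856/4901 → turn -1·90°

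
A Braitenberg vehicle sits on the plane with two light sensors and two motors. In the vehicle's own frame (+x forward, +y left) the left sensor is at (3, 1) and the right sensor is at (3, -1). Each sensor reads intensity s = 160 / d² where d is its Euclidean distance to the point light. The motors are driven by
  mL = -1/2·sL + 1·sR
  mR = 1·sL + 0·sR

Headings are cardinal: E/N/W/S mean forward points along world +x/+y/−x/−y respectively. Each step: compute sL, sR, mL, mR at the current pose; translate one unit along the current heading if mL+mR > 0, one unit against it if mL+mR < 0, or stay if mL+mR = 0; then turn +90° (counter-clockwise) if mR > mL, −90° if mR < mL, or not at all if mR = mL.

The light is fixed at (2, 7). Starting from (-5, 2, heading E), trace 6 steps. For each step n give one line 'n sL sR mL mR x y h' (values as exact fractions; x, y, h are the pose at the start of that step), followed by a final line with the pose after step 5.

n=0: pose=(-5,2,E); sL=5, sR=40/13; mL=15/26, mR=5; mL+mR=145/26 → advance +1; mR−mL=115/26 → turn +1·90°
n=1: pose=(-4,2,N); sL=160/53, sR=160/29; mL=6160/1537, mR=160/53; mL+mR=10800/1537 → advance +1; mR−mL=-1520/1537 → turn -1·90°
n=2: pose=(-4,3,E); sL=80/9, sR=80/17; mL=40/153, mR=80/9; mL+mR=1400/153 → advance +1; mR−mL=440/51 → turn +1·90°
n=3: pose=(-3,3,N); sL=160/37, sR=160/17; mL=4560/629, mR=160/37; mL+mR=7280/629 → advance +1; mR−mL=-1840/629 → turn -1·90°
n=4: pose=(-3,4,E); sL=20, sR=8; mL=-2, mR=20; mL+mR=18 → advance +1; mR−mL=22 → turn +1·90°
n=5: pose=(-2,4,N); sL=32/5, sR=160/9; mL=656/45, mR=32/5; mL+mR=944/45 → advance +1; mR−mL=-368/45 → turn -1·90°

0 5 40/13 15/26 5 -5 2 E
1 160/53 160/29 6160/1537 160/53 -4 2 N
2 80/9 80/17 40/153 80/9 -4 3 E
3 160/37 160/17 4560/629 160/37 -3 3 N
4 20 8 -2 20 -3 4 E
5 32/5 160/9 656/45 32/5 -2 4 N
final -2 5 E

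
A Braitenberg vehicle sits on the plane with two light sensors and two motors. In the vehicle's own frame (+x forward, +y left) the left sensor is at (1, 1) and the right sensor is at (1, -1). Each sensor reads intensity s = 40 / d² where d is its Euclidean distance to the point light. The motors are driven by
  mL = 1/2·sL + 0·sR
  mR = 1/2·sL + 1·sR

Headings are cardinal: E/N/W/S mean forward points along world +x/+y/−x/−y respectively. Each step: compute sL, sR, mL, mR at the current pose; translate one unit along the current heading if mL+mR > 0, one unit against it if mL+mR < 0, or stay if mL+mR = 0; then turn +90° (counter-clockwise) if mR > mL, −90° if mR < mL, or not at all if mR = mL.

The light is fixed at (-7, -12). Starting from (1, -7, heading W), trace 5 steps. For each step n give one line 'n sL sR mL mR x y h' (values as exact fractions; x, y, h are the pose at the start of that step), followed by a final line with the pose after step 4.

n=0: pose=(1,-7,W); sL=8/13, sR=8/17; mL=4/13, mR=172/221; mL+mR=240/221 → advance +1; mR−mL=8/17 → turn +1·90°
n=1: pose=(0,-7,S); sL=1/2, sR=10/13; mL=1/4, mR=53/52; mL+mR=33/26 → advance +1; mR−mL=10/13 → turn +1·90°
n=2: pose=(0,-8,E); sL=40/89, sR=40/73; mL=20/89, mR=5020/6497; mL+mR=6480/6497 → advance +1; mR−mL=40/73 → turn +1·90°
n=3: pose=(1,-8,N); sL=20/37, sR=20/53; mL=10/37, mR=1270/1961; mL+mR=1800/1961 → advance +1; mR−mL=20/53 → turn +1·90°
n=4: pose=(1,-7,W); sL=8/13, sR=8/17; mL=4/13, mR=172/221; mL+mR=240/221 → advance +1; mR−mL=8/17 → turn +1·90°

0 8/13 8/17 4/13 172/221 1 -7 W
1 1/2 10/13 1/4 53/52 0 -7 S
2 40/89 40/73 20/89 5020/6497 0 -8 E
3 20/37 20/53 10/37 1270/1961 1 -8 N
4 8/13 8/17 4/13 172/221 1 -7 W
final 0 -7 S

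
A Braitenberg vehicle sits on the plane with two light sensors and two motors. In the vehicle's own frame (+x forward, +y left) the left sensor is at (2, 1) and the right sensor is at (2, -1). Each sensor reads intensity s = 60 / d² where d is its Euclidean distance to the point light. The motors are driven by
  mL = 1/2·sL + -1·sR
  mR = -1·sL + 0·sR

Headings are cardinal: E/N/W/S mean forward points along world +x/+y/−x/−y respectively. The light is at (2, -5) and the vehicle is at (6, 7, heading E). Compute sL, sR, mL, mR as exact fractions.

left sensor world pos  = (8, 8); dL² = 205
right sensor world pos = (8, 6); dR² = 157
sL = 60/205 = 12/41
sR = 60/157 = 60/157
mL = 1/2·sL + -1·sR = -1518/6437
mR = -1·sL + 0·sR = -12/41

12/41 60/157 -1518/6437 -12/41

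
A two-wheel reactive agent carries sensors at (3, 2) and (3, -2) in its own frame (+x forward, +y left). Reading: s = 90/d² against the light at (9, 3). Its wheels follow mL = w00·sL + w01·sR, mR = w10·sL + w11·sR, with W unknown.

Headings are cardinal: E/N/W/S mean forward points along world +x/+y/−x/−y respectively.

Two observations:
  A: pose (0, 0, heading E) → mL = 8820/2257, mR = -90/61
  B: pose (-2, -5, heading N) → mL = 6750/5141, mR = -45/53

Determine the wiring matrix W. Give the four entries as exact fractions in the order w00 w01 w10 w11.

1 1 0 -1

obs A: pose=(0,0,E) → sL=90/37, sR=90/61, mL=8820/2257, mR=-90/61
obs B: pose=(-2,-5,N) → sL=45/97, sR=45/53, mL=6750/5141, mR=-45/53
sensor matrix S = [[90/37, 90/61], [45/97, 45/53]]; det S = 16021800/11603237
solve [mL_A; mL_B] = S·[w00; w01] and [mR_A; mR_B] = S·[w10; w11]:
  w00 = 1, w01 = 1, w10 = 0, w11 = -1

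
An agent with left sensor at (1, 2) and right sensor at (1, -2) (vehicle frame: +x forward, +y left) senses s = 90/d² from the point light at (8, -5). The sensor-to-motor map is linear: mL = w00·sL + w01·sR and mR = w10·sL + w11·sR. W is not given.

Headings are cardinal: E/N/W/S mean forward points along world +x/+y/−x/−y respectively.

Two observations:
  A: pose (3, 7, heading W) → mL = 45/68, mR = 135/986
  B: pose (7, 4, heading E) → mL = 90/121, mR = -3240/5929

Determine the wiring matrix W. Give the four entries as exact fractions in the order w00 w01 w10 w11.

1 0 1/2 -1/2

obs A: pose=(3,7,W) → sL=45/68, sR=45/116, mL=45/68, mR=135/986
obs B: pose=(7,4,E) → sL=90/121, sR=90/49, mL=90/121, mR=-3240/5929
sensor matrix S = [[45/68, 45/116], [90/121, 90/49]]; det S = 2709450/2922997
solve [mL_A; mL_B] = S·[w00; w01] and [mR_A; mR_B] = S·[w10; w11]:
  w00 = 1, w01 = 0, w10 = 1/2, w11 = -1/2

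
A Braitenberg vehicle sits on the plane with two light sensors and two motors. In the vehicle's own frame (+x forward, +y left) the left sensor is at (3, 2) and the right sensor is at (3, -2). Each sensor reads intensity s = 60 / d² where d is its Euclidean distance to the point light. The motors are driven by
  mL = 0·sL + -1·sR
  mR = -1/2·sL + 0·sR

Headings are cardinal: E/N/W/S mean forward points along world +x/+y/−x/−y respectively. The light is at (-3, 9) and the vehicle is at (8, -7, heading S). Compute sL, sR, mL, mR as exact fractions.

left sensor world pos  = (10, -10); dL² = 530
right sensor world pos = (6, -10); dR² = 442
sL = 60/530 = 6/53
sR = 60/442 = 30/221
mL = 0·sL + -1·sR = -30/221
mR = -1/2·sL + 0·sR = -3/53

6/53 30/221 -30/221 -3/53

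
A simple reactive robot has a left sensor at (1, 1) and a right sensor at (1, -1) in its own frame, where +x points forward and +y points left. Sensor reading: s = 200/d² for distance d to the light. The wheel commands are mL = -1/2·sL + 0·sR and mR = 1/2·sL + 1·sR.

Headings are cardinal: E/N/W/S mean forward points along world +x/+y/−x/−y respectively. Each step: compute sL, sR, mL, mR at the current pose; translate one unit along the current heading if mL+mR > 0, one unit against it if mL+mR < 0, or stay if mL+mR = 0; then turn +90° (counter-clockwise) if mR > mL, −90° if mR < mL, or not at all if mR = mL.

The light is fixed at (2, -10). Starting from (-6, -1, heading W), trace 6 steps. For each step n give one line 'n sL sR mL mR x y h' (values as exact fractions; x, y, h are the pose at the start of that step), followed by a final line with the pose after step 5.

n=0: pose=(-6,-1,W); sL=40/29, sR=200/181; mL=-20/29, mR=9420/5249; mL+mR=200/181 → advance +1; mR−mL=13040/5249 → turn +1·90°
n=1: pose=(-7,-1,S); sL=25/16, sR=50/41; mL=-25/32, mR=2625/1312; mL+mR=50/41 → advance +1; mR−mL=1825/656 → turn +1·90°
n=2: pose=(-7,-2,E); sL=40/29, sR=200/113; mL=-20/29, mR=8060/3277; mL+mR=200/113 → advance +1; mR−mL=10320/3277 → turn +1·90°
n=3: pose=(-6,-2,N); sL=100/81, sR=20/13; mL=-50/81, mR=2270/1053; mL+mR=20/13 → advance +1; mR−mL=2920/1053 → turn +1·90°
n=4: pose=(-6,-1,W); sL=40/29, sR=200/181; mL=-20/29, mR=9420/5249; mL+mR=200/181 → advance +1; mR−mL=13040/5249 → turn +1·90°
n=5: pose=(-7,-1,S); sL=25/16, sR=50/41; mL=-25/32, mR=2625/1312; mL+mR=50/41 → advance +1; mR−mL=1825/656 → turn +1·90°

0 40/29 200/181 -20/29 9420/5249 -6 -1 W
1 25/16 50/41 -25/32 2625/1312 -7 -1 S
2 40/29 200/113 -20/29 8060/3277 -7 -2 E
3 100/81 20/13 -50/81 2270/1053 -6 -2 N
4 40/29 200/181 -20/29 9420/5249 -6 -1 W
5 25/16 50/41 -25/32 2625/1312 -7 -1 S
final -7 -2 E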